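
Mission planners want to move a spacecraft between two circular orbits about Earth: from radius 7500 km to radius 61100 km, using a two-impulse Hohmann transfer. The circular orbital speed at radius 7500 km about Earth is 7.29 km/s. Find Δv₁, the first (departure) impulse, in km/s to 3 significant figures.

From the circular-orbit relation v² = μ/r at r = 7500 km: μ = v²r = (7.29)² × 7500 = 3.98581×10^5 km³/s².
Transfer-ellipse semi-major axis a_t = (r₁ + r₂)/2 = (7500 + 61100)/2 = 34300 km.
On the circular orbit at r = 7500 km, v_c = √(μ/r) = 7.290 km/s.
Transfer-orbit speed at the same r (vis-viva, a = a_t): v_t = √[μ(2/r − 1/a_t)] = 9.730 km/s.
Δv₁ = |v_t − v_c| = |9.730 − 7.290| = 2.440 km/s.

Δv₁ = 2.44 km/s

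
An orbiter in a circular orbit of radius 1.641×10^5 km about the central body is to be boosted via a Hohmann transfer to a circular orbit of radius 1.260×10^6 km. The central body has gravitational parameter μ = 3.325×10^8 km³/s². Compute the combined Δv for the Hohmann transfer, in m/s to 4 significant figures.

Δv = 23310 m/s

Transfer-ellipse semi-major axis a_t = (r₁ + r₂)/2 = (1.641×10^5 + 1.260×10^6)/2 = 7.1205×10^5 km.
At r₁ the circular-orbit speed is v₁ = √(μ/r₁) = 45.0134 km/s.
Transfer-orbit speed at r₁ (v² = μ(2/r − 1/a)): v_p = √[μ(2/r₁ − 1/a_t)] = 59.8786 km/s.
First burn Δv₁ = |v_p − v₁| = 14.865 km/s.
At r₂, v₂ = √(μ/r₂) = 16.2447 km/s.
Transfer-orbit speed at r₂: v_a = √[μ(2/r₂ − 1/a_t)] = 7.79847 km/s.
Second burn Δv₂ = |v₂ − v_a| = 8.4462 km/s.
Δv = Δv₁ + Δv₂ = 14.865 + 8.4462 = 23.31 km/s.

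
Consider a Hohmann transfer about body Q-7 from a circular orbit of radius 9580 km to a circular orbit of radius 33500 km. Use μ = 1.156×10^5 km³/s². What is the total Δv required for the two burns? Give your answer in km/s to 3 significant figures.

The Hohmann ellipse has a_t = (r₁ + r₂)/2 = 21540 km.
Circular speed at r₁: v₁ = √(μ/r₁) = √(1.156×10^5/9580) = 3.47373 km/s.
Transfer-orbit speed at r₁ (vis-viva equation): v_p = √[μ(2/r₁ − 1/a_t)] = 4.33207 km/s.
First burn Δv₁ = |v_p − v₁| = 0.8583 km/s.
Circular speed at r₂: v₂ = √(μ/r₂) = 1.8576 km/s.
Transfer-orbit speed at r₂: v_a = √[μ(2/r₂ − 1/a_t)] = 1.2388 km/s.
Second burn Δv₂ = |v₂ − v_a| = 0.6188 km/s.
Total Δv = Δv₁ + Δv₂ = 1.477 km/s.

Δv = 1.48 km/s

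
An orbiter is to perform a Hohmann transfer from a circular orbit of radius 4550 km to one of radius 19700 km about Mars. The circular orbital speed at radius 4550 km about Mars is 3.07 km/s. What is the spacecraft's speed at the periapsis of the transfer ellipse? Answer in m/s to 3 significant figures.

From the circular-orbit relation v² = μ/r at r = 4550 km: μ = v²r = (3.07)² × 4550 = 42883.3 km³/s².
The Hohmann ellipse has a_t = (r₁ + r₂)/2 = 12125 km.
At periapsis, r = 4550 km.
From the vis-viva equation, v = √[μ(2/r − 1/a_t)] = 3.913 km/s.

v = 3910 m/s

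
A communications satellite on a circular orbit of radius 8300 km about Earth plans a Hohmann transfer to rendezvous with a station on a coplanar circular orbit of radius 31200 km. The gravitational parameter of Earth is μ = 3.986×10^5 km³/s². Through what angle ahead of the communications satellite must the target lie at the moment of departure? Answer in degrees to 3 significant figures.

Semi-major axis of the transfer orbit: a_t = (8300 + 31200)/2 = 19750 km.
Transfer time t = π√(a_t³/μ) = 13811.21 s.
Target angular speed ω₂ = √(μ/r₂³) = 1.145610×10^-4 rad/s.
Angle swept by the target during transfer: ω₂·t = 1.58223 rad = 90.655°.
Arrival is 180° from departure on the ellipse, so φ = 180° − 90.655° = 89.3°.

φ = 89.3°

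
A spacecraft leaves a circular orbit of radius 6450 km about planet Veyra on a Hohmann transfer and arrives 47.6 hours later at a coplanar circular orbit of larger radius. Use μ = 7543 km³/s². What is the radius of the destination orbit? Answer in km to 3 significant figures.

Transfer time t = 47.6 hours = 1.7136×10^5 s, and t = π√(a_t³/μ).
So a_t = (μ t²/π²)^(1/3) = (7543 × (1.7136×10^5)² / π²)^(1/3) = 28207 km.
Since a_t = (r₁ + r₂)/2, r₂ = 2a_t − r₁ = 2×28207 − 6450 = 49964 km.

r₂ = 50000 km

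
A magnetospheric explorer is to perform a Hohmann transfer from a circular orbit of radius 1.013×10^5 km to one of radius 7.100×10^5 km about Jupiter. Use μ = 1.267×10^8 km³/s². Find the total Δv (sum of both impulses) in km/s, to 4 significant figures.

The Hohmann ellipse has a_t = (r₁ + r₂)/2 = 4.0565×10^5 km.
At r₁ the circular-orbit speed is v₁ = √(μ/r₁) = 35.3658 km/s.
On the transfer ellipse at r₁, vis-viva equation gives v_p = √[μ(2/r₁ − 1/a_t)] = 46.7883 km/s.
First burn Δv₁ = |v_p − v₁| = 11.4225 km/s.
Circular speed at r₂: v₂ = √(μ/r₂) = 13.358544 km/s.
Transfer-orbit speed at r₂: v_a = √[μ(2/r₂ − 1/a_t)] = 6.6755663 km/s.
Second burn Δv₂ = |v₂ − v_a| = 6.68298 km/s.
Δv = Δv₁ + Δv₂ = 11.4225 + 6.68298 = 18.11 km/s.

Δv = 18.11 km/s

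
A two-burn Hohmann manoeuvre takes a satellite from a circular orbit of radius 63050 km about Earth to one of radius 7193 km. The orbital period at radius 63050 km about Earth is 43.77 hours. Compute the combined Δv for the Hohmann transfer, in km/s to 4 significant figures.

From Kepler's third law T² = 4π²r³/μ at r = 63050 km, T = 43.77 hours = 43.77 × 3600 s = 1.57572×10^5 s: μ = 4π²r³/T² = 3.98526×10^5 km³/s².
The Hohmann ellipse has a_t = (r₁ + r₂)/2 = 35121.5 km.
At r₁ the circular-orbit speed is v₁ = √(μ/r₁) = 2.514 km/s.
On the transfer ellipse at r₁, vis-viva gives v_a = √[μ(2/r₁ − 1/a_t)] = 1.138 km/s.
First burn Δv₁ = |v_a − v₁| = 1.376 km/s.
Circular speed at r₂: v₂ = √(μ/r₂) = 7.443 km/s.
Transfer-orbit speed at r₂: v_p = √[μ(2/r₂ − 1/a_t)] = 9.973 km/s.
Second burn Δv₂ = |v₂ − v_p| = 2.530 km/s.
Total Δv = Δv₁ + Δv₂ = 3.906 km/s.

Δv = 3.906 km/s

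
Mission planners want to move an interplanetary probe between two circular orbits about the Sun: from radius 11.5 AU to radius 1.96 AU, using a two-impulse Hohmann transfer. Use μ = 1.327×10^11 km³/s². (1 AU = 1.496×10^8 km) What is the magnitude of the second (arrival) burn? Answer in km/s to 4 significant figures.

In km: r₁ = 11.5 × 1.496×10^8 = 1.7204×10^9 km; r₂ = 1.96 × 1.496×10^8 = 2.93216×10^8 km.
Transfer-ellipse semi-major axis a_t = (r₁ + r₂)/2 = (1.7204×10^9 + 2.93216×10^8)/2 = 1.006808×10^9 km.
Circular speed at r = 2.93216×10^8 km: v_c = √(μ/r) = 21.274 km/s.
Transfer-orbit speed at the same r (vis-viva, a = a_t): v_t = √[μ(2/r − 1/a_t)] = 27.809 km/s.
Δv₂ = |v_t − v_c| = |27.809 − 21.274| = 6.535 km/s.

Δv₂ = 6.535 km/s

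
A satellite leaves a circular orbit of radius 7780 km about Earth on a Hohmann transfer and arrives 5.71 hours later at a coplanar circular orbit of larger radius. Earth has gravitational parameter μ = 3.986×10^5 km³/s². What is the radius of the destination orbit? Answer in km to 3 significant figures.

r₂ = 43700 km

Transfer time t = 5.71 hours = 20556 s, and t = π√(a_t³/μ).
So a_t = (μ t²/π²)^(1/3) = (3.986×10^5 × (20556)² / π²)^(1/3) = 25746 km.
Since a_t = (r₁ + r₂)/2, r₂ = 2a_t − r₁ = 2×25746 − 7780 = 43712 km.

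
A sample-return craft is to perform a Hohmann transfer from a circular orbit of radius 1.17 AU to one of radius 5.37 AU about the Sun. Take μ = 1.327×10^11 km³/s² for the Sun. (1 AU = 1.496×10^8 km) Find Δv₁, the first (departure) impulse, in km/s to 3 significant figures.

In km: r₁ = 1.17 × 1.496×10^8 = 1.75032×10^8 km; r₂ = 5.37 × 1.496×10^8 = 8.03352×10^8 km.
The Hohmann ellipse has a_t = (r₁ + r₂)/2 = 4.89192×10^8 km.
Circular speed at r = 1.75032×10^8 km: v_c = √(μ/r) = 27.534 km/s.
Vis-viva on the transfer ellipse at r = 1.75032×10^8 km gives v_t = √[μ(2/r − 1/a_t)] = 35.285 km/s.
Δv₁ = |v_t − v_c| = |35.285 − 27.534| = 7.751 km/s.

Δv₁ = 7.75 km/s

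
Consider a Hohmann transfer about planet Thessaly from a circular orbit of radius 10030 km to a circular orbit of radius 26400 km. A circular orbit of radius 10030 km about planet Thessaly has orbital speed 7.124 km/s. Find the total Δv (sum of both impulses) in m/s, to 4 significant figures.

From the circular-orbit relation v² = μ/r at r = 10030 km: μ = v²r = (7.124)² × 10030 = 5.09036×10^5 km³/s².
The Hohmann ellipse has a_t = (r₁ + r₂)/2 = 18215 km.
Circular speed at r₁: v₁ = √(μ/r₁) = √(5.09036×10^5/10030) = 7.1240 km/s.
Transfer-orbit speed at r₁ (vis-viva equation): v_p = √[μ(2/r₁ − 1/a_t)] = 8.5765 km/s.
First burn Δv₁ = |v_p − v₁| = 1.4525 km/s.
At r₂, v₂ = √(μ/r₂) = 4.3911 km/s.
Transfer-orbit speed at r₂: v_a = √[μ(2/r₂ − 1/a_t)] = 3.2584 km/s.
Second burn Δv₂ = |v₂ − v_a| = 1.1327 km/s.
Total Δv = Δv₁ + Δv₂ = 2.585 km/s.

Δv = 2585 m/s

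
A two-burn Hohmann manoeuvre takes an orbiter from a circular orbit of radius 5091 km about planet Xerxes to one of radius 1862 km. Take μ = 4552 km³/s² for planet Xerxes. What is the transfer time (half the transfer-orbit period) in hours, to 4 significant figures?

Transfer-ellipse semi-major axis a_t = (r₁ + r₂)/2 = (5091 + 1862)/2 = 3476.5 km.
By Kepler's third law the transfer-orbit period is T = 2π√(a_t³/μ), so t = T/2 = 9545 s.
Converting: 9545 s ÷ 3600 s/hour = 2.651 hours.

t = 2.651 hours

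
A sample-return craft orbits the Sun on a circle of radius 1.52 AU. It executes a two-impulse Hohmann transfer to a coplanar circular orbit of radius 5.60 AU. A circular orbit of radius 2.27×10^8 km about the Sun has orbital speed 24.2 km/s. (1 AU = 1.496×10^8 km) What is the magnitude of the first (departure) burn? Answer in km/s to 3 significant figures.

Δv₁ = 6.15 km/s

From the circular-orbit relation v² = μ/r at r = 2.27×10^8 km: μ = v²r = (24.2)² × 2.27×10^8 = 1.32940×10^11 km³/s².
In km: r₁ = 1.52 × 1.496×10^8 = 2.27392×10^8 km; r₂ = 5.60 × 1.496×10^8 = 8.3776×10^8 km.
Semi-major axis of the transfer orbit: a_t = (2.27392×10^8 + 8.3776×10^8)/2 = 5.32576×10^8 km.
On the circular orbit at r = 2.27392×10^8 km, v_c = √(μ/r) = 24.17913 km/s.
Vis-viva on the transfer ellipse at r = 2.27392×10^8 km gives v_t = √[μ(2/r − 1/a_t)] = 30.32562 km/s.
Δv₁ = |v_t − v_c| = |30.32562 − 24.17913| = 6.146 km/s.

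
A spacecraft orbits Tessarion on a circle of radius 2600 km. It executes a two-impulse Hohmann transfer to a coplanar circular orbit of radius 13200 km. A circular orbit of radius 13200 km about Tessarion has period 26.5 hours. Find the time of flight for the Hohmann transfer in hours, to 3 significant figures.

t = 6.13 hours

From Kepler's third law T² = 4π²r³/μ at r = 13200 km, T = 26.5 hours = 26.5 × 3600 s = 95400 s: μ = 4π²r³/T² = 9976.65 km³/s².
Transfer-ellipse semi-major axis a_t = (r₁ + r₂)/2 = (2600 + 13200)/2 = 7900 km.
By Kepler's third law the transfer-orbit period is T = 2π√(a_t³/μ), so t = T/2 = 22085 s.
Converting: 22085 s ÷ 3600 s/hour = 6.13 hours.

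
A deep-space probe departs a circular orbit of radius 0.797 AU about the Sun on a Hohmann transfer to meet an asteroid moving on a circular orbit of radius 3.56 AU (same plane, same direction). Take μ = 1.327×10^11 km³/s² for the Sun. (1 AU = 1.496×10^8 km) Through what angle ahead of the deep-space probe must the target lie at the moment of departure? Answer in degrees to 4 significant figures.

φ = 93.83°

In km: r₁ = 0.797 × 1.496×10^8 = 1.192312×10^8 km; r₂ = 3.56 × 1.496×10^8 = 5.32576×10^8 km.
The Hohmann ellipse has a_t = (r₁ + r₂)/2 = 3.259036×10^8 km.
Transfer time t = π√(a_t³/μ) = 5.074×10^7 s.
The target's mean motion on its circular orbit is ω₂ = √(μ/r₂³) = 2.964×10^-8 rad/s.
Angle swept by the target during transfer: ω₂·t = 1.504 rad = 86.17°.
The deep-space probe traverses 180° on the transfer ellipse, so the target must lead by 180° − 86.17° = 93.83°.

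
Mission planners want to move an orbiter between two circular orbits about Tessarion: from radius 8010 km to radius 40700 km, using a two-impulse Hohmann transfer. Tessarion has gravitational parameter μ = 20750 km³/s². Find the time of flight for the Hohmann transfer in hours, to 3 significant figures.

t = 23.0 hours

Transfer-ellipse semi-major axis a_t = (r₁ + r₂)/2 = (8010 + 40700)/2 = 24355 km.
Transfer time t = π√(a_t³/μ) = π√((24355)³ / 20750) = 82890 s.
Converting: 82890 s ÷ 3600 s/hour = 23.0 hours.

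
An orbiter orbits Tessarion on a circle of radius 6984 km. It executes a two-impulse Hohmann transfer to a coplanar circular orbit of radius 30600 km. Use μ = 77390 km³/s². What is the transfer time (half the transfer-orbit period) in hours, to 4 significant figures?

The Hohmann ellipse has a_t = (r₁ + r₂)/2 = 18792 km.
Half the transfer-orbit period gives t = π√(a_t³/μ) = 29090 s.
Converting: 29090 s ÷ 3600 s/hour = 8.081 hours.

t = 8.081 hours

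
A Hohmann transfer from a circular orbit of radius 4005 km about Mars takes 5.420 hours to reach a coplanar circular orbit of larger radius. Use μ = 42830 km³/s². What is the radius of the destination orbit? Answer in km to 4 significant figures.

Transfer time t = 5.420 hours = 19512 s, and t = π√(a_t³/μ).
So a_t = (μ t²/π²)^(1/3) = (42830 × (19512)² / π²)^(1/3) = 11822 km.
Since a_t = (r₁ + r₂)/2, r₂ = 2a_t − r₁ = 2×11822 − 4005 = 19639 km.

r₂ = 19640 km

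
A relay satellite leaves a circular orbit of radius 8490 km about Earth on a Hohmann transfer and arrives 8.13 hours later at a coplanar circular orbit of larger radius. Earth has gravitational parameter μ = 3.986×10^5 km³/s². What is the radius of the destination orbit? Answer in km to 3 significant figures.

r₂ = 56700 km

Transfer time t = 8.13 hours = 29268 s, and t = π√(a_t³/μ).
So a_t = (μ t²/π²)^(1/3) = (3.986×10^5 × (29268)² / π²)^(1/3) = 32584 km.
Since a_t = (r₁ + r₂)/2, r₂ = 2a_t − r₁ = 2×32584 − 8490 = 56678 km.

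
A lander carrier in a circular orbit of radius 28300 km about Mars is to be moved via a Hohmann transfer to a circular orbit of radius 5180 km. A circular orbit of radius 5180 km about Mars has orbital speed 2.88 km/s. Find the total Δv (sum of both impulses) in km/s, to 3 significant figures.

Δv = 1.41 km/s

From the circular-orbit relation v² = μ/r at r = 5180 km: μ = v²r = (2.88)² × 5180 = 42965.0 km³/s².
The Hohmann ellipse has a_t = (r₁ + r₂)/2 = 16740 km.
Circular speed at r₁: v₁ = √(μ/r₁) = √(42965.0/28300) = 1.23215 km/s.
Transfer-orbit speed at r₁ (v² = μ(2/r − 1/a)): v_a = √[μ(2/r₁ − 1/a_t)] = 0.685411 km/s.
First burn Δv₁ = |v_a − v₁| = 0.5467 km/s.
At r₂, v₂ = √(μ/r₂) = 2.8800 km/s.
Transfer-orbit speed at r₂: v_p = √[μ(2/r₂ − 1/a_t)] = 3.7446 km/s.
Second burn Δv₂ = |v₂ − v_p| = 0.8646 km/s.
Total Δv = Δv₁ + Δv₂ = 1.411 km/s.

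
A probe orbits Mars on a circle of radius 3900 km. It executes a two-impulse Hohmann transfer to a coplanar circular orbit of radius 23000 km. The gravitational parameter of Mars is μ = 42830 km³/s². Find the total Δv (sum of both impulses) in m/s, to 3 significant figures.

The Hohmann ellipse has a_t = (r₁ + r₂)/2 = 13450 km.
Circular speed at r₁: v₁ = √(μ/r₁) = √(42830/3900) = 3.31392 km/s.
Transfer-orbit speed at r₁ (vis-viva): v_p = √[μ(2/r₁ − 1/a_t)] = 4.33356 km/s.
First burn Δv₁ = |v_p − v₁| = 1.0196 km/s.
Circular speed at r₂: v₂ = √(μ/r₂) = 1.36461 km/s.
Transfer-orbit speed at r₂: v_a = √[μ(2/r₂ − 1/a_t)] = 0.734821 km/s.
Second burn Δv₂ = |v₂ − v_a| = 0.62979 km/s.
Total Δv = Δv₁ + Δv₂ = 1.649 km/s.

Δv = 1650 m/s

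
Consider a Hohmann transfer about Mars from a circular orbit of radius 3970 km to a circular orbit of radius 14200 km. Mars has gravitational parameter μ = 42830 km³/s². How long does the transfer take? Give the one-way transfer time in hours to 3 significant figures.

The Hohmann ellipse has a_t = (r₁ + r₂)/2 = 9085 km.
Transfer time t = π√(a_t³/μ) = π√((9085)³ / 42830) = 13150 s.
Converting: 13150 s ÷ 3600 s/hour = 3.65 hours.

t = 3.65 hours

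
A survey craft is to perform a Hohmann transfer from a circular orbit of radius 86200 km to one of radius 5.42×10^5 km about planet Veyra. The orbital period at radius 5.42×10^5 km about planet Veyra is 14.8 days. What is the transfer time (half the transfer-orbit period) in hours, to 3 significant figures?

t = 78.4 hours

From Kepler's third law T² = 4π²r³/μ at r = 5.42×10^5 km, T = 14.8 days = 14.8 × 86400 s = 1.27872×10^6 s: μ = 4π²r³/T² = 3.84421×10^6 km³/s².
Transfer-ellipse semi-major axis a_t = (r₁ + r₂)/2 = (86200 + 5.420×10^5)/2 = 3.141×10^5 km.
Half the transfer-orbit period gives t = π√(a_t³/μ) = 2.821×10^5 s.
Converting: 2.821×10^5 s ÷ 3600 s/hour = 78.4 hours.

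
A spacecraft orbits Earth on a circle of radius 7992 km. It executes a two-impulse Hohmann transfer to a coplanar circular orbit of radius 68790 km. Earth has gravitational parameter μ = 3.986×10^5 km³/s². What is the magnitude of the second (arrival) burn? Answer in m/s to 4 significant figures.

The Hohmann ellipse has a_t = (r₁ + r₂)/2 = 38391 km.
On the circular orbit at r = 68790 km, v_c = √(μ/r) = 2.407 km/s.
Vis-viva on the transfer ellipse at r = 68790 km gives v_t = √[μ(2/r − 1/a_t)] = 1.098 km/s.
Δv₂ = |v_t − v_c| = |1.098 − 2.407| = 1.309 km/s.

Δv₂ = 1309 m/s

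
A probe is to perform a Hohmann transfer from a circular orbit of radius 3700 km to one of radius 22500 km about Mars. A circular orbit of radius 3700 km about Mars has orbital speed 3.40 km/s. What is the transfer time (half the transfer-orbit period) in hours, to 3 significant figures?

t = 6.33 hours

From the circular-orbit relation v² = μ/r at r = 3700 km: μ = v²r = (3.40)² × 3700 = 42772.0 km³/s².
Semi-major axis of the transfer orbit: a_t = (3700 + 22500)/2 = 13100 km.
Transfer time t = π√(a_t³/μ) = π√((13100)³ / 42772.0) = 22780 s.
Converting: 22780 s ÷ 3600 s/hour = 6.33 hours.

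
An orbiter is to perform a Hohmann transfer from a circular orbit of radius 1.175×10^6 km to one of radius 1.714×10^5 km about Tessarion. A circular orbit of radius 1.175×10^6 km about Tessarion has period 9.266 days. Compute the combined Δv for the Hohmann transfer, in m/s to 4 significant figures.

Δv = 12320 m/s

From Kepler's third law T² = 4π²r³/μ at r = 1.175×10^6 km, T = 9.266 days = 9.266 × 86400 s = 8.005824×10^5 s: μ = 4π²r³/T² = 9.99220×10^7 km³/s².
The Hohmann ellipse has a_t = (r₁ + r₂)/2 = 6.732×10^5 km.
At r₁ the circular-orbit speed is v₁ = √(μ/r₁) = 9.222 km/s.
Transfer-orbit speed at r₁ (vis-viva equation): v_a = √[μ(2/r₁ − 1/a_t)] = 4.653 km/s.
First burn Δv₁ = |v_a − v₁| = 4.569 km/s.
At r₂, v₂ = √(μ/r₂) = 24.145 km/s.
Transfer-orbit speed at r₂: v_p = √[μ(2/r₂ − 1/a_t)] = 31.899 km/s.
Second burn Δv₂ = |v₂ − v_p| = 7.754 km/s.
Total Δv = Δv₁ + Δv₂ = 12.32 km/s.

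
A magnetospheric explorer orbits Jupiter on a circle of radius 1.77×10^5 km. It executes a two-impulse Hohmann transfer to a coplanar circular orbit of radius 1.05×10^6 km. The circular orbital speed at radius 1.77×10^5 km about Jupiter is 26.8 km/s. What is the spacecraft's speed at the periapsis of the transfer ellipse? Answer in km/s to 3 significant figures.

v = 35.1 km/s

From the circular-orbit relation v² = μ/r at r = 1.77×10^5 km: μ = v²r = (26.8)² × 1.77×10^5 = 1.27128×10^8 km³/s².
The Hohmann ellipse has a_t = (r₁ + r₂)/2 = 6.135×10^5 km.
The periapsis of the transfer ellipse is at r = 1.770×10^5 km.
Applying v² = μ(2/r − 1/a_t): v = 35.06 km/s.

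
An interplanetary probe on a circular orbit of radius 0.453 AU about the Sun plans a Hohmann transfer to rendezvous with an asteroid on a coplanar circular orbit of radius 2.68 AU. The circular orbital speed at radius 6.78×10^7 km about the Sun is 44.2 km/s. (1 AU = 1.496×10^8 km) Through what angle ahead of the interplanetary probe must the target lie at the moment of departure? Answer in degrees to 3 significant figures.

φ = 99.6°

From the circular-orbit relation v² = μ/r at r = 6.78×10^7 km: μ = v²r = (44.2)² × 6.78×10^7 = 1.32457×10^11 km³/s².
In km: r₁ = 0.453 × 1.496×10^8 = 6.77688×10^7 km; r₂ = 2.68 × 1.496×10^8 = 4.00928×10^8 km.
The Hohmann ellipse has a_t = (r₁ + r₂)/2 = 2.343484×10^8 km.
The half-period of the transfer ellipse is t = π√(a_t³/μ) = 3.097×10^7 s.
The target's mean motion on its circular orbit is ω₂ = √(μ/r₂³) = 4.534×10^-8 rad/s.
Angle swept by the target during transfer: ω₂·t = 1.404 rad = 80.44°.
Arrival is 180° from departure on the ellipse, so φ = 180° − 80.44° = 99.6°.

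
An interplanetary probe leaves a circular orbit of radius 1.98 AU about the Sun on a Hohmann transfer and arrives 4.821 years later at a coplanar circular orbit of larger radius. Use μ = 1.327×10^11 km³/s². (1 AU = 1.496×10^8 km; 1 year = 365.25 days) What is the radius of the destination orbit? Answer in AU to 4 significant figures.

In km: r₁ = 1.98 × 1.496×10^8 = 2.96208×10^8 km.
Transfer time t = 4.821 years × 365.25 × 86400 s = 1.521391896×10^8 s, and t = π√(a_t³/μ).
So a_t = (μ t²/π²)^(1/3) = (1.327×10^11 × (1.521391896×10^8)² / π²)^(1/3) = 6.7767×10^8 km.
Since a_t = (r₁ + r₂)/2, r₂ = 2a_t − r₁ = 2×6.7767×10^8 − 2.96208×10^8 = 1.059132×10^9 km.
In AU: r₂ = 1.059132×10^9 / 1.496×10^8 = 7.080 AU.

r₂ = 7.080 AU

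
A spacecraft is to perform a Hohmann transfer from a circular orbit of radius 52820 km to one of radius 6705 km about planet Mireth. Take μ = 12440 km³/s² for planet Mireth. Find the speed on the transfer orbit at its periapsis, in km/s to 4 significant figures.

Semi-major axis of the transfer orbit: a_t = (52820 + 6705)/2 = 29762.5 km.
At periapsis, r = 6705 km.
Applying v² = μ(2/r − 1/a_t): v = 1.815 km/s.

v = 1.815 km/s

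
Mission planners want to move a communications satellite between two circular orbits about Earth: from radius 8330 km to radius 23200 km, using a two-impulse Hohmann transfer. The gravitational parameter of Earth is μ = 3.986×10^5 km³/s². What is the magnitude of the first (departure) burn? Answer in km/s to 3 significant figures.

Δv₁ = 1.47 km/s

Semi-major axis of the transfer orbit: a_t = (8330 + 23200)/2 = 15765 km.
On the circular orbit at r = 8330 km, v_c = √(μ/r) = 6.9175 km/s.
Transfer-orbit speed at the same r (vis-viva, a = a_t): v_t = √[μ(2/r − 1/a_t)] = 8.3916 km/s.
Δv₁ = |v_t − v_c| = |8.3916 − 6.9175| = 1.474 km/s.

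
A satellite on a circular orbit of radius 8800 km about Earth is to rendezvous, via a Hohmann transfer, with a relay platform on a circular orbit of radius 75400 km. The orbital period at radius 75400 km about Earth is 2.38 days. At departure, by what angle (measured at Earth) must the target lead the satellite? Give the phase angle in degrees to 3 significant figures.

From Kepler's third law T² = 4π²r³/μ at r = 75400 km, T = 2.38 days = 2.38 × 86400 s = 2.05632×10^5 s: μ = 4π²r³/T² = 4.00214×10^5 km³/s².
The Hohmann ellipse has a_t = (r₁ + r₂)/2 = 42100 km.
The half-period of the transfer ellipse is t = π√(a_t³/μ) = 42897 s.
The target's mean motion on its circular orbit is ω₂ = √(μ/r₂³) = 3.0555×10^-5 rad/s.
Angle swept by the target during transfer: ω₂·t = 1.3107 rad = 75.10°.
The satellite traverses 180° on the transfer ellipse, so the target must lead by 180° − 75.10° = 105°.

φ = 105°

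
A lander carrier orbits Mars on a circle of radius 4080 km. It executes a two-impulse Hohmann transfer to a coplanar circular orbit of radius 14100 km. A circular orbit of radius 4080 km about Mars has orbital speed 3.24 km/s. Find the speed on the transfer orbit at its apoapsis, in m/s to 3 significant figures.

From the circular-orbit relation v² = μ/r at r = 4080 km: μ = v²r = (3.24)² × 4080 = 42830.2 km³/s².
Transfer-ellipse semi-major axis a_t = (r₁ + r₂)/2 = (4080 + 14100)/2 = 9090 km.
At apoapsis, r = 14100 km.
From the vis-viva equation, v = √[μ(2/r − 1/a_t)] = 1.168 km/s.

v = 1170 m/s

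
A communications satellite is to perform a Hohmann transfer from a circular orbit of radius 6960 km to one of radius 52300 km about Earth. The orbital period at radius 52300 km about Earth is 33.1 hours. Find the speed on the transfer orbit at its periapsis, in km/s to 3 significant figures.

v = 10.0 km/s

From Kepler's third law T² = 4π²r³/μ at r = 52300 km, T = 33.1 hours = 33.1 × 3600 s = 1.1916×10^5 s: μ = 4π²r³/T² = 3.97744×10^5 km³/s².
Semi-major axis of the transfer orbit: a_t = (6960 + 52300)/2 = 29630 km.
The periapsis of the transfer ellipse is at r = 6960 km.
Applying v² = μ(2/r − 1/a_t): v = 10.04 km/s.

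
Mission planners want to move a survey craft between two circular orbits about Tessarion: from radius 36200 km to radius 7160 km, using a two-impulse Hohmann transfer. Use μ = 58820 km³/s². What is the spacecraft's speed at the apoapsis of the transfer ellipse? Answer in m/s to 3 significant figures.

v = 733 m/s

Transfer-ellipse semi-major axis a_t = (r₁ + r₂)/2 = (36200 + 7160)/2 = 21680 km.
The apoapsis of the transfer ellipse is at r = 36200 km.
From the vis-viva equation, v = √[μ(2/r − 1/a_t)] = 0.7325 km/s.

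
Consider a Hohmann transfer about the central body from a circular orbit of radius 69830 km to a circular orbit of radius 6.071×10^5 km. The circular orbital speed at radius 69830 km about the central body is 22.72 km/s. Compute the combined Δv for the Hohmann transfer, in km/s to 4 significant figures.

Δv = 11.91 km/s

From the circular-orbit relation v² = μ/r at r = 69830 km: μ = v²r = (22.72)² × 69830 = 3.60461×10^7 km³/s².
The Hohmann ellipse has a_t = (r₁ + r₂)/2 = 3.38465×10^5 km.
At r₁ the circular-orbit speed is v₁ = √(μ/r₁) = 22.7200 km/s.
Transfer-orbit speed at r₁ (vis-viva): v_p = √[μ(2/r₁ − 1/a_t)] = 30.4286 km/s.
First burn Δv₁ = |v_p − v₁| = 7.7086 km/s.
Circular speed at r₂: v₂ = √(μ/r₂) = 7.7055 km/s.
Transfer-orbit speed at r₂: v_a = √[μ(2/r₂ − 1/a_t)] = 3.5000 km/s.
Second burn Δv₂ = |v₂ − v_a| = 4.2055 km/s.
Total Δv = Δv₁ + Δv₂ = 11.91 km/s.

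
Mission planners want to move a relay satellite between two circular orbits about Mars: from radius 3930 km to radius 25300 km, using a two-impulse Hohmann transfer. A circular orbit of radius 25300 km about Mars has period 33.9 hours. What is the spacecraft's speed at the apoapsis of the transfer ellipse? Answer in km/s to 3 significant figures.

From Kepler's third law T² = 4π²r³/μ at r = 25300 km, T = 33.9 hours = 33.9 × 3600 s = 1.2204×10^5 s: μ = 4π²r³/T² = 42925.7 km³/s².
Semi-major axis of the transfer orbit: a_t = (3930 + 25300)/2 = 14615 km.
At apoapsis, r = 25300 km.
From the vis-viva equation, v = √[μ(2/r − 1/a_t)] = 0.6755 km/s.

v = 0.675 km/s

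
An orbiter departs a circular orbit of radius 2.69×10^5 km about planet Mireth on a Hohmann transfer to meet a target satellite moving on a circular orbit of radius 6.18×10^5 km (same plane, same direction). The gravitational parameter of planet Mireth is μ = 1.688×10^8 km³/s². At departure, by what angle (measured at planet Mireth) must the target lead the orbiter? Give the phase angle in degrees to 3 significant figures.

Semi-major axis of the transfer orbit: a_t = (2.690×10^5 + 6.180×10^5)/2 = 4.435×10^5 km.
The half-period of the transfer ellipse is t = π√(a_t³/μ) = 71420 s.
Target angular speed ω₂ = √(μ/r₂³) = 2.674×10^-5 rad/s.
Angle swept by the target during transfer: ω₂·t = 1.910 rad = 109.4°.
Arrival is 180° from departure on the ellipse, so φ = 180° − 109.4° = 70.6°.

φ = 70.6°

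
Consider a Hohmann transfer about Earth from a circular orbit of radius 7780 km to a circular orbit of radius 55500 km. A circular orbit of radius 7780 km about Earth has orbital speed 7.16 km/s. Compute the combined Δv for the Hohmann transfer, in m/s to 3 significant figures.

From the circular-orbit relation v² = μ/r at r = 7780 km: μ = v²r = (7.16)² × 7780 = 3.98846×10^5 km³/s².
The Hohmann ellipse has a_t = (r₁ + r₂)/2 = 31640 km.
At r₁ the circular-orbit speed is v₁ = √(μ/r₁) = 7.160 km/s.
On the transfer ellipse at r₁, vis-viva equation gives v_p = √[μ(2/r₁ − 1/a_t)] = 9.483 km/s.
First burn Δv₁ = |v_p − v₁| = 2.323 km/s.
At r₂, v₂ = √(μ/r₂) = 2.68075 km/s.
Transfer-orbit speed at r₂: v_a = √[μ(2/r₂ − 1/a_t)] = 1.32931 km/s.
Second burn Δv₂ = |v₂ − v_a| = 1.351 km/s.
Δv = Δv₁ + Δv₂ = 2.323 + 1.351 = 3.674 km/s.

Δv = 3670 m/s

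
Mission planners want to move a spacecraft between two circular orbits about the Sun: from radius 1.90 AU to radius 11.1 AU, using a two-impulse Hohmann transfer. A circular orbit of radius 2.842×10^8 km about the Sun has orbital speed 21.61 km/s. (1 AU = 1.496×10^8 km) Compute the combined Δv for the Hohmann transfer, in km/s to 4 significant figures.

Δv = 10.74 km/s

From the circular-orbit relation v² = μ/r at r = 2.842×10^8 km: μ = v²r = (21.61)² × 2.842×10^8 = 1.32719×10^11 km³/s².
In km: r₁ = 1.90 × 1.496×10^8 = 2.8424×10^8 km; r₂ = 11.1 × 1.496×10^8 = 1.66056×10^9 km.
Semi-major axis of the transfer orbit: a_t = (2.8424×10^8 + 1.66056×10^9)/2 = 9.724×10^8 km.
At r₁ the circular-orbit speed is v₁ = √(μ/r₁) = 21.6085 km/s.
Transfer-orbit speed at r₁ (vis-viva equation): v_p = √[μ(2/r₁ − 1/a_t)] = 28.2377 km/s.
First burn Δv₁ = |v_p − v₁| = 6.629 km/s.
At r₂, v₂ = √(μ/r₂) = 8.940 km/s.
Transfer-orbit speed at r₂: v_a = √[μ(2/r₂ − 1/a_t)] = 4.833 km/s.
Second burn Δv₂ = |v₂ − v_a| = 4.107 km/s.
Total Δv = Δv₁ + Δv₂ = 10.74 km/s.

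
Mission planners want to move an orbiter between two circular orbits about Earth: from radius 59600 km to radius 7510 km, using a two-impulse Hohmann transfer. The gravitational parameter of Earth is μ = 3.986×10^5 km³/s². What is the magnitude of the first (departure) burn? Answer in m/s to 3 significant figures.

The Hohmann ellipse has a_t = (r₁ + r₂)/2 = 33555 km.
On the circular orbit at r = 59600 km, v_c = √(μ/r) = 2.586 km/s.
Transfer-orbit speed at the same r (vis-viva, a = a_t): v_t = √[μ(2/r − 1/a_t)] = 1.223 km/s.
Δv₁ = |v_t − v_c| = |1.223 − 2.586| = 1.363 km/s.

Δv₁ = 1360 m/s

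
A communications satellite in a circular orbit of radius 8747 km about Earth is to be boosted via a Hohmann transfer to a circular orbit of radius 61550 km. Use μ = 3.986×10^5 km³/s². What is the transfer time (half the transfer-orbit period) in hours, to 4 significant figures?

t = 9.108 hours

Transfer-ellipse semi-major axis a_t = (r₁ + r₂)/2 = (8747 + 61550)/2 = 35148.5 km.
Half the transfer-orbit period gives t = π√(a_t³/μ) = 32790 s.
Converting: 32790 s ÷ 3600 s/hour = 9.108 hours.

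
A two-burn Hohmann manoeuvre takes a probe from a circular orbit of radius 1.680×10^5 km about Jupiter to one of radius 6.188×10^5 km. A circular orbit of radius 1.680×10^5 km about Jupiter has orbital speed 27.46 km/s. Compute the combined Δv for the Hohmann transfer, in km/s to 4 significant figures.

Δv = 11.94 km/s

From the circular-orbit relation v² = μ/r at r = 1.680×10^5 km: μ = v²r = (27.46)² × 1.680×10^5 = 1.26681×10^8 km³/s².
The Hohmann ellipse has a_t = (r₁ + r₂)/2 = 3.934×10^5 km.
Circular speed at r₁: v₁ = √(μ/r₁) = √(1.26681×10^8/1.680×10^5) = 27.46 km/s.
Transfer-orbit speed at r₁ (vis-viva equation): v_p = √[μ(2/r₁ − 1/a_t)] = 34.44 km/s.
First burn Δv₁ = |v_p − v₁| = 6.980 km/s.
Circular speed at r₂: v₂ = √(μ/r₂) = 14.308 km/s.
Transfer-orbit speed at r₂: v_a = √[μ(2/r₂ − 1/a_t)] = 9.3501 km/s.
Second burn Δv₂ = |v₂ − v_a| = 4.958 km/s.
Total Δv = Δv₁ + Δv₂ = 11.94 km/s.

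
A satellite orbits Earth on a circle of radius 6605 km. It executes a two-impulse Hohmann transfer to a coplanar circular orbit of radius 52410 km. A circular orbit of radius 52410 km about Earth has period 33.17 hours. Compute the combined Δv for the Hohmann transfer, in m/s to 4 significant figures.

From Kepler's third law T² = 4π²r³/μ at r = 52410 km, T = 33.17 hours = 33.17 × 3600 s = 1.19412×10^5 s: μ = 4π²r³/T² = 3.98572×10^5 km³/s².
Transfer-ellipse semi-major axis a_t = (r₁ + r₂)/2 = (6605 + 52410)/2 = 29507.5 km.
Circular speed at r₁: v₁ = √(μ/r₁) = √(3.98572×10^5/6605) = 7.7681 km/s.
Transfer-orbit speed at r₁ (v² = μ(2/r − 1/a)): v_p = √[μ(2/r₁ − 1/a_t)] = 10.353 km/s.
First burn Δv₁ = |v_p − v₁| = 2.585 km/s.
Circular speed at r₂: v₂ = √(μ/r₂) = 2.758 km/s.
Transfer-orbit speed at r₂: v_a = √[μ(2/r₂ − 1/a_t)] = 1.305 km/s.
Second burn Δv₂ = |v₂ − v_a| = 1.453 km/s.
Δv = Δv₁ + Δv₂ = 2.585 + 1.453 = 4.038 km/s.

Δv = 4038 m/s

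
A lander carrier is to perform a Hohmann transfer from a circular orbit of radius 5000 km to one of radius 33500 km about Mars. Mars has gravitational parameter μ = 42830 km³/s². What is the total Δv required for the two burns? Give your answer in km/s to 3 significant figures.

The Hohmann ellipse has a_t = (r₁ + r₂)/2 = 19250 km.
At r₁ the circular-orbit speed is v₁ = √(μ/r₁) = 2.9268 km/s.
Transfer-orbit speed at r₁ (vis-viva): v_p = √[μ(2/r₁ − 1/a_t)] = 3.8610 km/s.
First burn Δv₁ = |v_p − v₁| = 0.9342 km/s.
Circular speed at r₂: v₂ = √(μ/r₂) = 1.1307 km/s.
Transfer-orbit speed at r₂: v_a = √[μ(2/r₂ − 1/a_t)] = 0.57626 km/s.
Second burn Δv₂ = |v₂ − v_a| = 0.5544 km/s.
Total Δv = Δv₁ + Δv₂ = 1.489 km/s.

Δv = 1.49 km/s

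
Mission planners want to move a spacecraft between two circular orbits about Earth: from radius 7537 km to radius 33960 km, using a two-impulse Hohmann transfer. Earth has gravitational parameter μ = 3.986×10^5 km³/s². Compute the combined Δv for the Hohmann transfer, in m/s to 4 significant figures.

Δv = 3393 m/s

The Hohmann ellipse has a_t = (r₁ + r₂)/2 = 20748.5 km.
At r₁ the circular-orbit speed is v₁ = √(μ/r₁) = 7.272 km/s.
On the transfer ellipse at r₁, v² = μ(2/r − 1/a) gives v_p = √[μ(2/r₁ − 1/a_t)] = 9.304 km/s.
First burn Δv₁ = |v_p − v₁| = 2.032 km/s.
At r₂, v₂ = √(μ/r₂) = 3.426 km/s.
Transfer-orbit speed at r₂: v_a = √[μ(2/r₂ − 1/a_t)] = 2.065 km/s.
Second burn Δv₂ = |v₂ − v_a| = 1.361 km/s.
Total Δv = Δv₁ + Δv₂ = 3.393 km/s.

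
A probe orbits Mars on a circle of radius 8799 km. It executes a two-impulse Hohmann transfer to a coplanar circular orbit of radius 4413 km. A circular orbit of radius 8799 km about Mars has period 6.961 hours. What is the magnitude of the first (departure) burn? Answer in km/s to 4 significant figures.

From Kepler's third law T² = 4π²r³/μ at r = 8799 km, T = 6.961 hours = 6.961 × 3600 s = 25059.6 s: μ = 4π²r³/T² = 42826.4 km³/s².
Semi-major axis of the transfer orbit: a_t = (8799 + 4413)/2 = 6606 km.
Circular speed at r = 8799 km: v_c = √(μ/r) = 2.206 km/s.
Transfer-orbit speed at the same r (vis-viva, a = a_t): v_t = √[μ(2/r − 1/a_t)] = 1.803 km/s.
Δv₁ = |v_t − v_c| = |1.803 − 2.206| = 0.4030 km/s.

Δv₁ = 0.4030 km/s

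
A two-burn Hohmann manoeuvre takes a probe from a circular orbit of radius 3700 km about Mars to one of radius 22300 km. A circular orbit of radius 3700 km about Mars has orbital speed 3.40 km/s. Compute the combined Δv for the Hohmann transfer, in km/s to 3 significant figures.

Δv = 1.70 km/s

From the circular-orbit relation v² = μ/r at r = 3700 km: μ = v²r = (3.40)² × 3700 = 42772.0 km³/s².
Transfer-ellipse semi-major axis a_t = (r₁ + r₂)/2 = (3700 + 22300)/2 = 13000 km.
At r₁ the circular-orbit speed is v₁ = √(μ/r₁) = 3.400 km/s.
On the transfer ellipse at r₁, vis-viva gives v_p = √[μ(2/r₁ − 1/a_t)] = 4.453 km/s.
First burn Δv₁ = |v_p − v₁| = 1.053 km/s.
Circular speed at r₂: v₂ = √(μ/r₂) = 1.385 km/s.
Transfer-orbit speed at r₂: v_a = √[μ(2/r₂ − 1/a_t)] = 0.7389 km/s.
Second burn Δv₂ = |v₂ − v_a| = 0.6461 km/s.
Δv = Δv₁ + Δv₂ = 1.053 + 0.6461 = 1.699 km/s.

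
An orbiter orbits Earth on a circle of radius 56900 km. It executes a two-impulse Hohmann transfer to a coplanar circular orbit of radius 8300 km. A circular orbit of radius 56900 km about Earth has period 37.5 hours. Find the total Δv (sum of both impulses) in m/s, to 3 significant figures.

From Kepler's third law T² = 4π²r³/μ at r = 56900 km, T = 37.5 hours = 37.5 × 3600 s = 1.350×10^5 s: μ = 4π²r³/T² = 3.99052×10^5 km³/s².
Semi-major axis of the transfer orbit: a_t = (56900 + 8300)/2 = 32600 km.
Circular speed at r₁: v₁ = √(μ/r₁) = √(3.99052×10^5/56900) = 2.648 km/s.
Transfer-orbit speed at r₁ (vis-viva): v_a = √[μ(2/r₁ − 1/a_t)] = 1.336 km/s.
First burn Δv₁ = |v_a − v₁| = 1.312 km/s.
Circular speed at r₂: v₂ = √(μ/r₂) = 6.934 km/s.
Transfer-orbit speed at r₂: v_p = √[μ(2/r₂ − 1/a_t)] = 9.161 km/s.
Second burn Δv₂ = |v₂ − v_p| = 2.227 km/s.
Δv = Δv₁ + Δv₂ = 1.312 + 2.227 = 3.539 km/s.

Δv = 3540 m/s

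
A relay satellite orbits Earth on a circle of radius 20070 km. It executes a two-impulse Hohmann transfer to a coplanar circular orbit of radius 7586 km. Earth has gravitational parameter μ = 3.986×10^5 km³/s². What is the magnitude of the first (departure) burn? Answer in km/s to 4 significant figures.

Δv₁ = 1.156 km/s

Semi-major axis of the transfer orbit: a_t = (20070 + 7586)/2 = 13828 km.
On the circular orbit at r = 20070 km, v_c = √(μ/r) = 4.457 km/s.
Vis-viva on the transfer ellipse at r = 20070 km gives v_t = √[μ(2/r − 1/a_t)] = 3.301 km/s.
Δv₁ = |v_t − v_c| = |3.301 − 4.457| = 1.156 km/s.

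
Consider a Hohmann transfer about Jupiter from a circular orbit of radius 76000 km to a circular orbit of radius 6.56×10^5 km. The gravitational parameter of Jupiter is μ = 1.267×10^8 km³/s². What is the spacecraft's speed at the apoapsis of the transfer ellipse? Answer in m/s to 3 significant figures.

The Hohmann ellipse has a_t = (r₁ + r₂)/2 = 3.660×10^5 km.
The apoapsis of the transfer ellipse is at r = 6.560×10^5 km.
Vis-viva: v = √[μ(2/r − 1/a_t)] = √[1.267×10^8 × (2/6.560×10^5 − 1/3.660×10^5)] = 6.333 km/s.

v = 6330 m/s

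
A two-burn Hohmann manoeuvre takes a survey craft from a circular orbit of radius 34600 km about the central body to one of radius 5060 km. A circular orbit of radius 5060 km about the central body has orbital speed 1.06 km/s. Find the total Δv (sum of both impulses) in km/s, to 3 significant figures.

From the circular-orbit relation v² = μ/r at r = 5060 km: μ = v²r = (1.06)² × 5060 = 5685.42 km³/s².
Semi-major axis of the transfer orbit: a_t = (34600 + 5060)/2 = 19830 km.
At r₁ the circular-orbit speed is v₁ = √(μ/r₁) = 0.4054 km/s.
Transfer-orbit speed at r₁ (v² = μ(2/r − 1/a)): v_a = √[μ(2/r₁ − 1/a_t)] = 0.2048 km/s.
First burn Δv₁ = |v_a − v₁| = 0.2006 km/s.
Circular speed at r₂: v₂ = √(μ/r₂) = 1.0600 km/s.
Transfer-orbit speed at r₂: v_p = √[μ(2/r₂ − 1/a_t)] = 1.4002 km/s.
Second burn Δv₂ = |v₂ − v_p| = 0.3402 km/s.
Δv = Δv₁ + Δv₂ = 0.2006 + 0.3402 = 0.5408 km/s.

Δv = 0.541 km/s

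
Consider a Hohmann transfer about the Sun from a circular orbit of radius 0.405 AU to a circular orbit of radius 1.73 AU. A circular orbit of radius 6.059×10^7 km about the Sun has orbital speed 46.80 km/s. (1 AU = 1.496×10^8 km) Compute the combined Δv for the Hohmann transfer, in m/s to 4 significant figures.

From the circular-orbit relation v² = μ/r at r = 6.059×10^7 km: μ = v²r = (46.80)² × 6.059×10^7 = 1.32707×10^11 km³/s².
In km: r₁ = 0.405 × 1.496×10^8 = 6.0588×10^7 km; r₂ = 1.73 × 1.496×10^8 = 2.58808×10^8 km.
Semi-major axis of the transfer orbit: a_t = (6.0588×10^7 + 2.58808×10^8)/2 = 1.59698×10^8 km.
At r₁ the circular-orbit speed is v₁ = √(μ/r₁) = 46.801 km/s.
On the transfer ellipse at r₁, v² = μ(2/r − 1/a) gives v_p = √[μ(2/r₁ − 1/a_t)] = 59.579 km/s.
First burn Δv₁ = |v_p − v₁| = 12.778 km/s.
At r₂, v₂ = √(μ/r₂) = 22.64423 km/s.
Transfer-orbit speed at r₂: v_a = √[μ(2/r₂ − 1/a_t)] = 13.94765 km/s.
Second burn Δv₂ = |v₂ − v_a| = 8.6966 km/s.
Total Δv = Δv₁ + Δv₂ = 21.47 km/s.

Δv = 21470 m/s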